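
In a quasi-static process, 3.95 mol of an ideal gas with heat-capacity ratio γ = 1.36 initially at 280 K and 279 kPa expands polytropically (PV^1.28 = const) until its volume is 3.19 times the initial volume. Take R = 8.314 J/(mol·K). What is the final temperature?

202 K

V₁ = nRT₁/P₁ = 3.95×8.314×280/279 = 33.0 L.
Polytropic n=1.28: T₂ = T₁(V₁/V₂)^(n−1) = 280×(0.313)^0.28 = 202 K; P₂ = P₁(V₁/V₂)^n = 63.2 kPa.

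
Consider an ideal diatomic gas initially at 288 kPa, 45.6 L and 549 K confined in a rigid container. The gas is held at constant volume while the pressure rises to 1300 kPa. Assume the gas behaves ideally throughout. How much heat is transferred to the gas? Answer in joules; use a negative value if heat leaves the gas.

n = P₁V₁/(RT₁) = 288×45.6/(8.314×549) = 2.88 mol.
Isochoric: V stays 45.6 L; P/T = const ⇒ T₂ = 2480 K, P₂ = 1300 kPa.
W = 0 (no volume change).
ΔU = nCvΔT = 2.88×20.8×(2480−549) = 115000 J.
Q = ΔU = 115000 J.

115000 J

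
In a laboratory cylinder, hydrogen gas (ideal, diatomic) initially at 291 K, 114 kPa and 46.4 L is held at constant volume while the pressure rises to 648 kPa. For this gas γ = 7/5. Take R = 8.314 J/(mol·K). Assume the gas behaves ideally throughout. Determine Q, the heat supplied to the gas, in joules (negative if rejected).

61900 J

n = P₁V₁/(RT₁) = 114×46.4/(8.314×291) = 2.19 mol.
Isochoric: V stays 46.4 L; P/T = const ⇒ T₂ = 1650 K, P₂ = 648 kPa.
W = 0 (no volume change).
ΔU = nCvΔT = 2.19×20.8×(1650−291) = 61900 J.
Q = ΔU = 61900 J.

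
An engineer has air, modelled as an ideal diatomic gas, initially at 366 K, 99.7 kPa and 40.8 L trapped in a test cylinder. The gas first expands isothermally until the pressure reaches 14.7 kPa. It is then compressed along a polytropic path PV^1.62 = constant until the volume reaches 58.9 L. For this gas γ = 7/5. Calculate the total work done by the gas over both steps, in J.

-2770 J

n = P₁V₁/(RT₁) = 99.7×40.8/(8.314×366) = 1.34 mol.
Step 1 — Isothermal: T stays 366 K; PV = const ⇒ V₂ = 277 L, P₂ = 14.7 kPa.
ΔU = 0 (ideal gas, T constant).
W = nRT ln(V₂/V₁) = 1.34×8.314×366×ln(6.78) = 7790 J.
Q = ΔU + W = 7790 J.
State after step 1: P = 14.7 kPa, V = 277 L, T = 366 K.
Step 2 — Polytropic n=1.62: T₂ = T₁(V₁/V₂)^(n−1) = 366×(4.70)^0.62 = 955 K; P₂ = P₁(V₁/V₂)^n = 180 kPa.
W = (P₁V₁−P₂V₂)/(n−1) = (14.7×277−180×58.9)/0.62 = -10600 J.
ΔU = nCvΔT = 1.34×20.8×(955−366) = 16400 J.
Q = ΔU + W = 5810 J.
Net over both steps: W = -2770 J, Q = 13600 J, ΔU = 16400 J.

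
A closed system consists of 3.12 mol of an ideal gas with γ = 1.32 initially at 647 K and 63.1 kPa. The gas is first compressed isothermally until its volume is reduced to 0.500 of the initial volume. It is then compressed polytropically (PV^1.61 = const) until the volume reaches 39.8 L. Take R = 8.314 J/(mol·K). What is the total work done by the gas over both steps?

V₁ = nRT₁/P₁ = 3.12×8.314×647/63.1 = 266 L.
Step 1 — Isothermal: T stays 647 K; PV = const ⇒ V₂ = 133 L, P₂ = 126 kPa.
ΔU = 0 (ideal gas, T constant).
W = nRT ln(V₂/V₁) = 3.12×8.314×647×ln(0.500) = -11600 J.
Q = ΔU + W = -11600 J.
State after step 1: P = 126 kPa, V = 133 L, T = 647 K.
Step 2 — Polytropic n=1.61: T₂ = T₁(V₁/V₂)^(n−1) = 647×(3.34)^0.61 = 1350 K; P₂ = P₁(V₁/V₂)^n = 880 kPa.
W = (P₁V₁−P₂V₂)/(n−1) = (126×133−880×39.8)/0.61 = -29900 J.
ΔU = nCvΔT = 3.12×26.0×(1350−647) = 57000 J.
Q = ΔU + W = 27100 J.
Net over both steps: W = -41500 J, Q = 15500 J, ΔU = 57000 J.

-41500 J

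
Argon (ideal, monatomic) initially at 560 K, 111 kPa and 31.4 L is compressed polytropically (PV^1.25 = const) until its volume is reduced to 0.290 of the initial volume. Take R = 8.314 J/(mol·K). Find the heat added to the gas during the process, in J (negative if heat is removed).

-3160 J

n = P₁V₁/(RT₁) = 111×31.4/(8.314×560) = 0.749 mol.
Polytropic n=1.25: T₂ = T₁(V₁/V₂)^(n−1) = 560×(3.45)^0.25 = 763 K; P₂ = P₁(V₁/V₂)^n = 522 kPa.
W = (P₁V₁−P₂V₂)/(n−1) = (111×31.4−522×9.11)/0.25 = -5060 J.
ΔU = nCvΔT = 0.749×12.5×(763−560) = 1900 J.
Q = ΔU + W = -3160 J.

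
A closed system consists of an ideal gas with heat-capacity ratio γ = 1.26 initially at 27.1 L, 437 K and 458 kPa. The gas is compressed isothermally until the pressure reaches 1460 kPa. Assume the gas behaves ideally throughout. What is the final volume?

Isothermal: T stays 437 K; PV = const ⇒ V₂ = 8.50 L, P₂ = 1460 kPa.

8.50 L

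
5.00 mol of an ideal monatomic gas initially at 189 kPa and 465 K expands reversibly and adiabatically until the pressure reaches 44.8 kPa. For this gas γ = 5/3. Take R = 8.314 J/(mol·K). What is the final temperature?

V₁ = nRT₁/P₁ = 5.00×8.314×465/189 = 102 L.
Adiabatic: T₂/T₁ = (P₂/P₁)^((γ−1)/γ) ⇒ T₂ = 465×(0.237)^0.400 = 261 K; V₂ = 243 L.

261 K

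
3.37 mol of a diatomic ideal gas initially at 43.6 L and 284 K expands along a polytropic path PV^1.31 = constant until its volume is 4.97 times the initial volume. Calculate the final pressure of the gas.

22.3 kPa

P₁ = nRT₁/V₁ = 3.37×8.314×284/43.6 = 183 kPa.
Polytropic n=1.31: T₂ = T₁(V₁/V₂)^(n−1) = 284×(0.201)^0.31 = 173 K; P₂ = P₁(V₁/V₂)^n = 22.3 kPa.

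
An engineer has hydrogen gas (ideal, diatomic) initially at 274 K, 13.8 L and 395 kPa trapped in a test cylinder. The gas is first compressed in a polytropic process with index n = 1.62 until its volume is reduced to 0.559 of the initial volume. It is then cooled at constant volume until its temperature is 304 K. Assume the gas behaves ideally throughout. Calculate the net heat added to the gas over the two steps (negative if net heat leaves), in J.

-2330 J

n = P₁V₁/(RT₁) = 395×13.8/(8.314×274) = 2.39 mol.
Step 1 — Polytropic n=1.62: T₂ = T₁(V₁/V₂)^(n−1) = 274×(1.79)^0.62 = 393 K; P₂ = P₁(V₁/V₂)^n = 1010 kPa.
W = (P₁V₁−P₂V₂)/(n−1) = (395×13.8−1010×7.71)/0.62 = -3820 J.
ΔU = nCvΔT = 2.39×20.8×(393−274) = 5920 J.
Q = ΔU + W = 2100 J.
State after step 1: P = 1010 kPa, V = 7.71 L, T = 393 K.
Step 2 — Isochoric: V stays 7.71 L; P/T = const ⇒ T₂ = 304 K, P₂ = 784 kPa.
W = 0 (no volume change).
ΔU = nCvΔT = 2.39×20.8×(304−393) = -4420 J.
Q = ΔU = -4420 J.
Net over both steps: W = -3820 J, Q = -2330 J, ΔU = 1490 J.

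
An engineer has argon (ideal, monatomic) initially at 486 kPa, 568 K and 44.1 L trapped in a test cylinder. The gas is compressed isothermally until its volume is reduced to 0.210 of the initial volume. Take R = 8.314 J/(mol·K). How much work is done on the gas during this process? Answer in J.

33400 J

n = P₁V₁/(RT₁) = 486×44.1/(8.314×568) = 4.54 mol.
Isothermal: T stays 568 K; PV = const ⇒ V₂ = 9.26 L, P₂ = 2310 kPa.
W = nRT ln(V₂/V₁) = 4.54×8.314×568×ln(0.210) = -33400 J.
Work done on the gas = −W_by = 33400 J.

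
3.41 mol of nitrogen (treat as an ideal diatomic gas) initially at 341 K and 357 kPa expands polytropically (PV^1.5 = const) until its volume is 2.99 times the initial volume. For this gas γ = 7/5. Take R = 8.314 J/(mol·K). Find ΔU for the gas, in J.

-10200 J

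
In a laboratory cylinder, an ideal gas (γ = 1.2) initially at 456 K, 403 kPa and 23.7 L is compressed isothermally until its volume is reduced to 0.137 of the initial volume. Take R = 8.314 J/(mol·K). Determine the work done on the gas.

19000 J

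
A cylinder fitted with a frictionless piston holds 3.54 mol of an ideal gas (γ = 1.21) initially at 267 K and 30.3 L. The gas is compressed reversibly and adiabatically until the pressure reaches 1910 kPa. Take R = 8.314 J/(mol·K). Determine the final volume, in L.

P₁ = nRT₁/V₁ = 3.54×8.314×267/30.3 = 259 kPa.
Adiabatic: T₂/T₁ = (P₂/P₁)^((γ−1)/γ) ⇒ T₂ = 267×(7.36)^0.174 = 378 K; V₂ = 5.82 L.

5.82 L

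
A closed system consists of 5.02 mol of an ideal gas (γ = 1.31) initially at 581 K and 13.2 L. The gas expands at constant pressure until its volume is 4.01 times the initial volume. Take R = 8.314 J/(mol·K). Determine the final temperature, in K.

2330 K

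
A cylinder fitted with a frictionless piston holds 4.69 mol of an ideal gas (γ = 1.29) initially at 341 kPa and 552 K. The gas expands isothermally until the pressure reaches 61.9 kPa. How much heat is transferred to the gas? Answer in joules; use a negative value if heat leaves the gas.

V₁ = nRT₁/P₁ = 4.69×8.314×552/341 = 63.1 L.
Isothermal: T stays 552 K; PV = const ⇒ V₂ = 348 L, P₂ = 61.9 kPa.
ΔU = 0 (ideal gas, T constant).
W = nRT ln(V₂/V₁) = 4.69×8.314×552×ln(5.51) = 36700 J.
Q = ΔU + W = 36700 J.

36700 J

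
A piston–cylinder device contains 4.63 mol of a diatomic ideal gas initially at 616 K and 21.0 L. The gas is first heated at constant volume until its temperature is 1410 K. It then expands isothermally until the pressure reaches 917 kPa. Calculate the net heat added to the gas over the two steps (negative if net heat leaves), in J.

133000 J

P₁ = nRT₁/V₁ = 4.63×8.314×616/21.0 = 1130 kPa.
Step 1 — Isochoric: V stays 21.0 L; P/T = const ⇒ T₂ = 1410 K, P₂ = 2580 kPa.
W = 0 (no volume change).
ΔU = nCvΔT = 4.63×20.8×(1410−616) = 76400 J.
Q = ΔU = 76400 J.
State after step 1: P = 2580 kPa, V = 21.0 L, T = 1410 K.
Step 2 — Isothermal: T stays 1410 K; PV = const ⇒ V₂ = 59.2 L, P₂ = 917 kPa.
ΔU = 0 (ideal gas, T constant).
W = nRT ln(V₂/V₁) = 4.63×8.314×1410×ln(2.82) = 56200 J.
Q = ΔU + W = 56200 J.
Net over both steps: W = 56200 J, Q = 133000 J, ΔU = 76400 J.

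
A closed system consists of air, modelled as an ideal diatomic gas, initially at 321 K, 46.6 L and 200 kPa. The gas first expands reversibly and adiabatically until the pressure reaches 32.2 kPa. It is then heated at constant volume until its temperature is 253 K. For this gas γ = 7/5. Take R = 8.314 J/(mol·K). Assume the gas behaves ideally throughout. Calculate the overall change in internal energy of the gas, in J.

-4940 J

n = P₁V₁/(RT₁) = 200×46.6/(8.314×321) = 3.49 mol.
Step 1 — Adiabatic: T₂/T₁ = (P₂/P₁)^((γ−1)/γ) ⇒ T₂ = 321×(0.161)^0.286 = 190 K; V₂ = 172 L.
ΔU = nCvΔT = 3.49×20.8×(190−321) = -9470 J.
Q = 0 for an adiabatic process, so W = −ΔU = 9470 J.
State after step 1: P = 32.2 kPa, V = 172 L, T = 190 K.
Step 2 — Isochoric: V stays 172 L; P/T = const ⇒ T₂ = 253 K, P₂ = 42.8 kPa.
W = 0 (no volume change).
ΔU = nCvΔT = 3.49×20.8×(253−190) = 4540 J.
Q = ΔU = 4540 J.
Net over both steps: W = 9470 J, Q = 4540 J, ΔU = -4940 J.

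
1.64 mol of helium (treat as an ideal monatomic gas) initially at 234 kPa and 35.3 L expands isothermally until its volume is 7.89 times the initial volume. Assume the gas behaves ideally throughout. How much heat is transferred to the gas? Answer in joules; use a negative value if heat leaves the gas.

17100 J

T₁ = P₁V₁/(nR) = 234×35.3/(1.64×8.314) = 606 K.
Isothermal: T stays 606 K; PV = const ⇒ V₂ = 279 L, P₂ = 29.7 kPa.
ΔU = 0 (ideal gas, T constant).
W = nRT ln(V₂/V₁) = 1.64×8.314×606×ln(7.89) = 17100 J.
Q = ΔU + W = 17100 J.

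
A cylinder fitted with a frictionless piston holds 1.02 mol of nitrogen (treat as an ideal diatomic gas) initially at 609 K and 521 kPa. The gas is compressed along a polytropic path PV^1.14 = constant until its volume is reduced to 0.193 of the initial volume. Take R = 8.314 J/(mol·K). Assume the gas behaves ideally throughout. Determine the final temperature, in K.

V₁ = nRT₁/P₁ = 1.02×8.314×609/521 = 9.91 L.
Polytropic n=1.14: T₂ = T₁(V₁/V₂)^(n−1) = 609×(5.18)^0.14 = 767 K; P₂ = P₁(V₁/V₂)^n = 3400 kPa.

767 K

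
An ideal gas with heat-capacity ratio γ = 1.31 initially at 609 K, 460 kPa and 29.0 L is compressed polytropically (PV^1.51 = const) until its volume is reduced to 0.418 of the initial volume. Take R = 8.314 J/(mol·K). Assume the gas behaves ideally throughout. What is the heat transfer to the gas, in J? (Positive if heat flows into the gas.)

9450 J

n = P₁V₁/(RT₁) = 460×29.0/(8.314×609) = 2.63 mol.
Polytropic n=1.51: T₂ = T₁(V₁/V₂)^(n−1) = 609×(2.39)^0.51 = 950 K; P₂ = P₁(V₁/V₂)^n = 1720 kPa.
W = (P₁V₁−P₂V₂)/(n−1) = (460×29.0−1720×12.1)/0.51 = -14700 J.
ΔU = nCvΔT = 2.63×26.8×(950−609) = 24100 J.
Q = ΔU + W = 9450 J.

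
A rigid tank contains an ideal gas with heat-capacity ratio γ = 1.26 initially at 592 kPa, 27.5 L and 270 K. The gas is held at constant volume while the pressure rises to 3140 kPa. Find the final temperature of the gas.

Isochoric: V stays 27.5 L; P/T = const ⇒ T₂ = 1430 K, P₂ = 3140 kPa.

1430 K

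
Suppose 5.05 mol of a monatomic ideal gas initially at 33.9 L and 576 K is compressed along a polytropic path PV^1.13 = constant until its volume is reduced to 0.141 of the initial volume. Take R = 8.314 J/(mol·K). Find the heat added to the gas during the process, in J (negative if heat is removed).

-43400 J

P₁ = nRT₁/V₁ = 5.05×8.314×576/33.9 = 713 kPa.
Polytropic n=1.13: T₂ = T₁(V₁/V₂)^(n−1) = 576×(7.09)^0.13 = 743 K; P₂ = P₁(V₁/V₂)^n = 6530 kPa.
W = (P₁V₁−P₂V₂)/(n−1) = (713×33.9−6530×4.78)/0.13 = -54000 J.
ΔU = nCvΔT = 5.05×12.5×(743−576) = 10500 J.
Q = ΔU + W = -43400 J.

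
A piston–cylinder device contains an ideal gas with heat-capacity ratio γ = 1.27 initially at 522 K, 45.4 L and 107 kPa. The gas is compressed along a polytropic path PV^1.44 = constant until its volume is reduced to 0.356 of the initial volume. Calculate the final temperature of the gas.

Polytropic n=1.44: T₂ = T₁(V₁/V₂)^(n−1) = 522×(2.81)^0.44 = 822 K; P₂ = P₁(V₁/V₂)^n = 473 kPa.

822 K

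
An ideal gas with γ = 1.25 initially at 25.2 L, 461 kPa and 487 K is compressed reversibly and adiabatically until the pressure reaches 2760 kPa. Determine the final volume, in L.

Adiabatic: T₂/T₁ = (P₂/P₁)^((γ−1)/γ) ⇒ T₂ = 487×(5.99)^0.200 = 697 K; V₂ = 6.02 L.

6.02 L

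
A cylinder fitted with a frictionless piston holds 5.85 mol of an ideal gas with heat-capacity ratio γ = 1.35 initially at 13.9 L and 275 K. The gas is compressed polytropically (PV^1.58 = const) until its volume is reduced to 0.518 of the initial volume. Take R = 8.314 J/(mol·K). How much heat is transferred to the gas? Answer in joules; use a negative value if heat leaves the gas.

7040 J

P₁ = nRT₁/V₁ = 5.85×8.314×275/13.9 = 962 kPa.
Polytropic n=1.58: T₂ = T₁(V₁/V₂)^(n−1) = 275×(1.93)^0.58 = 403 K; P₂ = P₁(V₁/V₂)^n = 2720 kPa.
W = (P₁V₁−P₂V₂)/(n−1) = (962×13.9−2720×7.20)/0.58 = -10700 J.
ΔU = nCvΔT = 5.85×23.8×(403−275) = 17800 J.
Q = ΔU + W = 7040 J.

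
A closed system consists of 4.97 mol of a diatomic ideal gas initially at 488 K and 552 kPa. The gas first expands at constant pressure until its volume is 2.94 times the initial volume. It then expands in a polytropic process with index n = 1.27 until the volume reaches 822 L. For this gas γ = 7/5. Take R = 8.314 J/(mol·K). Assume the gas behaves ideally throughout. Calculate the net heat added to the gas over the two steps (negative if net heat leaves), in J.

V₁ = nRT₁/P₁ = 4.97×8.314×488/552 = 36.5 L.
Step 1 — Isobaric: P stays 552 kPa; V/T = const ⇒ T₂ = 1430 K, V₂ = 107 L.
W = PΔV = 552×(107−36.5) kPa·L = 39100 J.
ΔU = nCvΔT = 4.97×20.8×(1430−488) = 97800 J.
Q = ΔU + W = nCpΔT = 137000 J.
State after step 1: P = 552 kPa, V = 107 L, T = 1430 K.
Step 2 — Polytropic n=1.27: T₂ = T₁(V₁/V₂)^(n−1) = 1430×(0.131)^0.27 = 828 K; P₂ = P₁(V₁/V₂)^n = 41.6 kPa.
W = (P₁V₁−P₂V₂)/(n−1) = (552×107−41.6×822)/0.27 = 92800 J.
ΔU = nCvΔT = 4.97×20.8×(828−1430) = -62700 J.
Q = ΔU + W = 30200 J.
Net over both steps: W = 132000 J, Q = 167000 J, ΔU = 35100 J.

167000 J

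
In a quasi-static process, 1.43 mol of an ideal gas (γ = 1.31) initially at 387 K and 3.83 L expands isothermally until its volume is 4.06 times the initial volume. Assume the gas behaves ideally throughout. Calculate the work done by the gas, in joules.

6450 J

P₁ = nRT₁/V₁ = 1.43×8.314×387/3.83 = 1200 kPa.
Isothermal: T stays 387 K; PV = const ⇒ V₂ = 15.5 L, P₂ = 296 kPa.
W = nRT ln(V₂/V₁) = 1.43×8.314×387×ln(4.06) = 6450 J.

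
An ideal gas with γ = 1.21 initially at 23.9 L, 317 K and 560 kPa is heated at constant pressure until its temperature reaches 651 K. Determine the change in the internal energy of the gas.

67200 J

n = P₁V₁/(RT₁) = 560×23.9/(8.314×317) = 5.08 mol.
Isobaric: P stays 560 kPa; V/T = const ⇒ T₂ = 651 K, V₂ = 49.1 L.
For an ideal gas ΔU = nCvΔT with Cv = R/(γ−1) = 39.6 J/(mol·K).
ΔU = 5.08×39.6×(651−317) = 67200 J.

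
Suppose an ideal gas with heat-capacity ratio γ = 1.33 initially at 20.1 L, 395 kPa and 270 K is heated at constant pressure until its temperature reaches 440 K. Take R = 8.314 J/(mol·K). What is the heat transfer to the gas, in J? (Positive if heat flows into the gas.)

20100 J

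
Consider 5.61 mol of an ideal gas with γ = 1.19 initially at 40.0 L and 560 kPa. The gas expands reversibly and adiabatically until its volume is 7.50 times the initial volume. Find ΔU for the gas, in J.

T₁ = P₁V₁/(nR) = 560×40.0/(5.61×8.314) = 480 K.
Adiabatic: TV^(γ−1) = const ⇒ T₂ = 480×(0.133)^0.190 = 328 K; PV^γ = const ⇒ P₂ = 50.9 kPa.
For an ideal gas ΔU = nCvΔT with Cv = R/(γ−1) = 43.8 J/(mol·K).
ΔU = 5.61×43.8×(328−480) = -37500 J.

-37500 J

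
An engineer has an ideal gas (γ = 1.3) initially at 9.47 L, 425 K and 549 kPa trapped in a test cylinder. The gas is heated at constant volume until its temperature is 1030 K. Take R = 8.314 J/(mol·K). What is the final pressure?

1330 kPa

Isochoric: V stays 9.47 L; P/T = const ⇒ T₂ = 1030 K, P₂ = 1330 kPa.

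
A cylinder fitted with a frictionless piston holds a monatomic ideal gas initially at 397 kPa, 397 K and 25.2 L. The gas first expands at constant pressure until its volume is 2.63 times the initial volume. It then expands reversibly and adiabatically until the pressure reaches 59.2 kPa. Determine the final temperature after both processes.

488 K

n = P₁V₁/(RT₁) = 397×25.2/(8.314×397) = 3.03 mol.
Step 1 — Isobaric: P stays 397 kPa; V/T = const ⇒ T₂ = 1040 K, V₂ = 66.3 L.
W = PΔV = 397×(66.3−25.2) kPa·L = 16300 J.
ΔU = nCvΔT = 3.03×12.5×(1040−397) = 24500 J.
Q = ΔU + W = nCpΔT = 40800 J.
State after step 1: P = 397 kPa, V = 66.3 L, T = 1040 K.
Step 2 — Adiabatic: T₂/T₁ = (P₂/P₁)^((γ−1)/γ) ⇒ T₂ = 1040×(0.149)^0.400 = 488 K; V₂ = 208 L.
ΔU = nCvΔT = 3.03×12.5×(488−1040) = -21000 J.
Q = 0 for an adiabatic process, so W = −ΔU = 21000 J.
Net over both steps: W = 37300 J, Q = 40800 J, ΔU = 3430 J.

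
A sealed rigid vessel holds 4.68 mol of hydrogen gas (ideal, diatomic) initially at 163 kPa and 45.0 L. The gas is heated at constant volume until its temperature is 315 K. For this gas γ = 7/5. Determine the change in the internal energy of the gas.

12300 J

T₁ = P₁V₁/(nR) = 163×45.0/(4.68×8.314) = 189 K.
Isochoric: V stays 45.0 L; P/T = const ⇒ T₂ = 315 K, P₂ = 272 kPa.
For an ideal gas ΔU = nCvΔT with Cv = (5/2)R = 20.8 J/(mol·K).
ΔU = 4.68×20.8×(315−189) = 12300 J.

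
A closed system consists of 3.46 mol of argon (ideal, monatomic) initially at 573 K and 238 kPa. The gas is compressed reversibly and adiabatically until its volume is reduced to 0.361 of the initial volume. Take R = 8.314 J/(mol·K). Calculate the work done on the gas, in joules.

24000 J

V₁ = nRT₁/P₁ = 3.46×8.314×573/238 = 69.3 L.
Adiabatic: TV^(γ−1) = const ⇒ T₂ = 573×(2.77)^0.667 = 1130 K; PV^γ = const ⇒ P₂ = 1300 kPa.
ΔU = nCvΔT = 3.46×12.5×(1130−573) = 24000 J.
Q = 0 for an adiabatic process, so W = −ΔU = -24000 J.
Work done on the gas = −W_by = 24000 J.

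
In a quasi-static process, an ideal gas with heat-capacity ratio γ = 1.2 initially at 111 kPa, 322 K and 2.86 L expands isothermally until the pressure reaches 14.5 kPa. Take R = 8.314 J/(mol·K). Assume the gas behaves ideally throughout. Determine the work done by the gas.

646 J

n = P₁V₁/(RT₁) = 111×2.86/(8.314×322) = 0.119 mol.
Isothermal: T stays 322 K; PV = const ⇒ V₂ = 21.9 L, P₂ = 14.5 kPa.
W = nRT ln(V₂/V₁) = 0.119×8.314×322×ln(7.66) = 646 J.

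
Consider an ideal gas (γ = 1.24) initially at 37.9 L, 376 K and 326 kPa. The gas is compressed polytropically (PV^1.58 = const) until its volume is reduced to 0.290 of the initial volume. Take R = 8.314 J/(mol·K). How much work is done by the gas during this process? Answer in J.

n = P₁V₁/(RT₁) = 326×37.9/(8.314×376) = 3.95 mol.
Polytropic n=1.58: T₂ = T₁(V₁/V₂)^(n−1) = 376×(3.45)^0.58 = 771 K; P₂ = P₁(V₁/V₂)^n = 2300 kPa.
W = (P₁V₁−P₂V₂)/(n−1) = (326×37.9−2300×11.0)/0.58 = -22400 J.

-22400 J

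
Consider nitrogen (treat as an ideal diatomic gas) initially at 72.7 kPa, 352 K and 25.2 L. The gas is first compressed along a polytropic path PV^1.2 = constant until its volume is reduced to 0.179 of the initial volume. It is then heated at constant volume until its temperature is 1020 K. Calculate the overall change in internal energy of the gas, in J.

n = P₁V₁/(RT₁) = 72.7×25.2/(8.314×352) = 0.626 mol.
Step 1 — Polytropic n=1.2: T₂ = T₁(V₁/V₂)^(n−1) = 352×(5.59)^0.20 = 497 K; P₂ = P₁(V₁/V₂)^n = 573 kPa.
W = (P₁V₁−P₂V₂)/(n−1) = (72.7×25.2−573×4.51)/0.20 = -3760 J.
ΔU = nCvΔT = 0.626×20.8×(497−352) = 1880 J.
Q = ΔU + W = -1880 J.
State after step 1: P = 573 kPa, V = 4.51 L, T = 497 K.
Step 2 — Isochoric: V stays 4.51 L; P/T = const ⇒ T₂ = 1020 K, P₂ = 1180 kPa.
W = 0 (no volume change).
ΔU = nCvΔT = 0.626×20.8×(1020−497) = 6810 J.
Q = ΔU = 6810 J.
Net over both steps: W = -3760 J, Q = 4930 J, ΔU = 8690 J.

8690 J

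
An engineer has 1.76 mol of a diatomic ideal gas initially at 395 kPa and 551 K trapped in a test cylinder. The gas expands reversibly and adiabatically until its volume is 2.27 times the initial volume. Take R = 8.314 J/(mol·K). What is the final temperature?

397 K

V₁ = nRT₁/P₁ = 1.76×8.314×551/395 = 20.4 L.
Adiabatic: TV^(γ−1) = const ⇒ T₂ = 551×(0.441)^0.400 = 397 K; PV^γ = const ⇒ P₂ = 125 kPa.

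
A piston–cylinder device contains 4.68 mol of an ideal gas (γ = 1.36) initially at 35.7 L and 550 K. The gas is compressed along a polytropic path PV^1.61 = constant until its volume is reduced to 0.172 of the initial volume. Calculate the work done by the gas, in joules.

-67600 J

P₁ = nRT₁/V₁ = 4.68×8.314×550/35.7 = 599 kPa.
Polytropic n=1.61: T₂ = T₁(V₁/V₂)^(n−1) = 550×(5.81)^0.61 = 1610 K; P₂ = P₁(V₁/V₂)^n = 10200 kPa.
W = (P₁V₁−P₂V₂)/(n−1) = (599×35.7−10200×6.14)/0.61 = -67600 J.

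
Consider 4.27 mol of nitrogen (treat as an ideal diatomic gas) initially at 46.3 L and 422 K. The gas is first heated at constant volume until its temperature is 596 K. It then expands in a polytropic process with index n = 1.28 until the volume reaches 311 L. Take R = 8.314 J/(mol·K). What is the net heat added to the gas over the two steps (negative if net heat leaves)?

P₁ = nRT₁/V₁ = 4.27×8.314×422/46.3 = 324 kPa.
Step 1 — Isochoric: V stays 46.3 L; P/T = const ⇒ T₂ = 596 K, P₂ = 457 kPa.
W = 0 (no volume change).
ΔU = nCvΔT = 4.27×20.8×(596−422) = 15400 J.
Q = ΔU = 15400 J.
State after step 1: P = 457 kPa, V = 46.3 L, T = 596 K.
Step 2 — Polytropic n=1.28: T₂ = T₁(V₁/V₂)^(n−1) = 596×(0.149)^0.28 = 350 K; P₂ = P₁(V₁/V₂)^n = 39.9 kPa.
W = (P₁V₁−P₂V₂)/(n−1) = (457×46.3−39.9×311)/0.28 = 31200 J.
ΔU = nCvΔT = 4.27×20.8×(350−596) = -21900 J.
Q = ΔU + W = 9370 J.
Net over both steps: W = 31200 J, Q = 24800 J, ΔU = -6420 J.

24800 J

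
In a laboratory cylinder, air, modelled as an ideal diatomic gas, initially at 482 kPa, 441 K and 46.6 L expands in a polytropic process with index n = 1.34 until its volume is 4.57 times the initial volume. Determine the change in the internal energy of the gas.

-22700 J

n = P₁V₁/(RT₁) = 482×46.6/(8.314×441) = 6.13 mol.
Polytropic n=1.34: T₂ = T₁(V₁/V₂)^(n−1) = 441×(0.219)^0.34 = 263 K; P₂ = P₁(V₁/V₂)^n = 62.9 kPa.
For an ideal gas ΔU = nCvΔT with Cv = (5/2)R = 20.8 J/(mol·K).
ΔU = 6.13×20.8×(263−441) = -22700 J.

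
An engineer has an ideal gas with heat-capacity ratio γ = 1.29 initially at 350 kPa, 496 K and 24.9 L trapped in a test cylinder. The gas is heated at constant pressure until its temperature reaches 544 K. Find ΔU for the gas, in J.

2910 J

n = P₁V₁/(RT₁) = 350×24.9/(8.314×496) = 2.11 mol.
Isobaric: P stays 350 kPa; V/T = const ⇒ T₂ = 544 K, V₂ = 27.3 L.
For an ideal gas ΔU = nCvΔT with Cv = R/(γ−1) = 28.7 J/(mol·K).
ΔU = 2.11×28.7×(544−496) = 2910 J.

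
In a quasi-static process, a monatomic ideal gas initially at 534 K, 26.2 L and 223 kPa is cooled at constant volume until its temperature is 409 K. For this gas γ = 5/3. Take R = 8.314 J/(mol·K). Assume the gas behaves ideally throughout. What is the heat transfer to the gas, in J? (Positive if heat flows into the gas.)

n = P₁V₁/(RT₁) = 223×26.2/(8.314×534) = 1.32 mol.
Isochoric: V stays 26.2 L; P/T = const ⇒ T₂ = 409 K, P₂ = 171 kPa.
W = 0 (no volume change).
ΔU = nCvΔT = 1.32×12.5×(409−534) = -2050 J.
Q = ΔU = -2050 J.

-2050 J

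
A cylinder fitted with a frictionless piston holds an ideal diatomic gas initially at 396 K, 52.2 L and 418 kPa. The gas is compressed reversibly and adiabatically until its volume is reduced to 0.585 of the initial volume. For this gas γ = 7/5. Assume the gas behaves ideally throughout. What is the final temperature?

Adiabatic: TV^(γ−1) = const ⇒ T₂ = 396×(1.71)^0.400 = 491 K; PV^γ = const ⇒ P₂ = 885 kPa.

491 K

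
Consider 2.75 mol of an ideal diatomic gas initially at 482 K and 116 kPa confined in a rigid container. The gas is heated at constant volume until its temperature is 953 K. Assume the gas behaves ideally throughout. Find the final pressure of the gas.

229 kPa

V₁ = nRT₁/P₁ = 2.75×8.314×482/116 = 95.0 L.
Isochoric: V stays 95.0 L; P/T = const ⇒ T₂ = 953 K, P₂ = 229 kPa.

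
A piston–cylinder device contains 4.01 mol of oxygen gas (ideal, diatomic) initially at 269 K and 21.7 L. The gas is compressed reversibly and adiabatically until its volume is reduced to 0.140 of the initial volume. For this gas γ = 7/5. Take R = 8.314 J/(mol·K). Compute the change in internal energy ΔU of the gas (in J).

26800 J

P₁ = nRT₁/V₁ = 4.01×8.314×269/21.7 = 413 kPa.
Adiabatic: TV^(γ−1) = const ⇒ T₂ = 269×(7.14)^0.400 = 591 K; PV^γ = const ⇒ P₂ = 6480 kPa.
For an ideal gas ΔU = nCvΔT with Cv = (5/2)R = 20.8 J/(mol·K).
ΔU = 4.01×20.8×(591−269) = 26800 J.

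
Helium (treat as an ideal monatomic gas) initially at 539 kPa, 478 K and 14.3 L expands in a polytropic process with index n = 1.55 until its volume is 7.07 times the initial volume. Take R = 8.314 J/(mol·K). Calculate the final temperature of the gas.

Polytropic n=1.55: T₂ = T₁(V₁/V₂)^(n−1) = 478×(0.141)^0.55 = 163 K; P₂ = P₁(V₁/V₂)^n = 26.0 kPa.

163 K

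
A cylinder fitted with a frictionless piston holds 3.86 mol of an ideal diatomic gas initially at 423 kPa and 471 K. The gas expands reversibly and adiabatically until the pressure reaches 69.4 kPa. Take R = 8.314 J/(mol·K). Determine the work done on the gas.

-15200 J

V₁ = nRT₁/P₁ = 3.86×8.314×471/423 = 35.7 L.
Adiabatic: T₂/T₁ = (P₂/P₁)^((γ−1)/γ) ⇒ T₂ = 471×(0.164)^0.286 = 281 K; V₂ = 130 L.
ΔU = nCvΔT = 3.86×20.8×(281−471) = -15200 J.
Q = 0 for an adiabatic process, so W = −ΔU = 15200 J.
Work done on the gas = −W_by = -15200 J.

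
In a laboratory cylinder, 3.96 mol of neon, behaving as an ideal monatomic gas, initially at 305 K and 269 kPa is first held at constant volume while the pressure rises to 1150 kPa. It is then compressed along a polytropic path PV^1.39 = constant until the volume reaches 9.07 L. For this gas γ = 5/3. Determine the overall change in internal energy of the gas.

V₁ = nRT₁/P₁ = 3.96×8.314×305/269 = 37.3 L.
Step 1 — Isochoric: V stays 37.3 L; P/T = const ⇒ T₂ = 1300 K, P₂ = 1150 kPa.
W = 0 (no volume change).
ΔU = nCvΔT = 3.96×12.5×(1300−305) = 49300 J.
Q = ΔU = 49300 J.
State after step 1: P = 1150 kPa, V = 37.3 L, T = 1300 K.
Step 2 — Polytropic n=1.39: T₂ = T₁(V₁/V₂)^(n−1) = 1300×(4.12)^0.39 = 2260 K; P₂ = P₁(V₁/V₂)^n = 8220 kPa.
W = (P₁V₁−P₂V₂)/(n−1) = (1150×37.3−8220×9.07)/0.39 = -81100 J.
ΔU = nCvΔT = 3.96×12.5×(2260−1300) = 47400 J.
Q = ΔU + W = -33600 J.
Net over both steps: W = -81100 J, Q = 15700 J, ΔU = 96700 J.

96700 J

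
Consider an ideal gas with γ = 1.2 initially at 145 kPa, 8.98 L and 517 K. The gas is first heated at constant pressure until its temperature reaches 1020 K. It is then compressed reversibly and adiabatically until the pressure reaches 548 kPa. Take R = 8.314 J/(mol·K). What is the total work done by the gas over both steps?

-1920 J

n = P₁V₁/(RT₁) = 145×8.98/(8.314×517) = 0.303 mol.
Step 1 — Isobaric: P stays 145 kPa; V/T = const ⇒ T₂ = 1020 K, V₂ = 17.7 L.
W = PΔV = 145×(17.7−8.98) kPa·L = 1270 J.
ΔU = nCvΔT = 0.303×41.6×(1020−517) = 6330 J.
Q = ΔU + W = nCpΔT = 7600 J.
State after step 1: P = 145 kPa, V = 17.7 L, T = 1020 K.
Step 2 — Adiabatic: T₂/T₁ = (P₂/P₁)^((γ−1)/γ) ⇒ T₂ = 1020×(3.78)^0.167 = 1270 K; V₂ = 5.85 L.
ΔU = nCvΔT = 0.303×41.6×(1270−1020) = 3190 J.
Q = 0 for an adiabatic process, so W = −ΔU = -3190 J.
Net over both steps: W = -1920 J, Q = 7600 J, ΔU = 9520 J.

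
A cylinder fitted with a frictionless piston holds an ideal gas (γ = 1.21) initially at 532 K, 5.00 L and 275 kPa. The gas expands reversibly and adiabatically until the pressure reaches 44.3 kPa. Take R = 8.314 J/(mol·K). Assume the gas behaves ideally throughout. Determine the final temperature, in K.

388 K

Adiabatic: T₂/T₁ = (P₂/P₁)^((γ−1)/γ) ⇒ T₂ = 532×(0.161)^0.174 = 388 K; V₂ = 22.6 L.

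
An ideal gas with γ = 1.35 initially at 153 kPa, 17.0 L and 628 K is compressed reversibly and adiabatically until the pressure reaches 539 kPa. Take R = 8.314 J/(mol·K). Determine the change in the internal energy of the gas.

n = P₁V₁/(RT₁) = 153×17.0/(8.314×628) = 0.498 mol.
Adiabatic: T₂/T₁ = (P₂/P₁)^((γ−1)/γ) ⇒ T₂ = 628×(3.52)^0.259 = 870 K; V₂ = 6.69 L.
For an ideal gas ΔU = nCvΔT with Cv = R/(γ−1) = 23.8 J/(mol·K).
ΔU = 0.498×23.8×(870−628) = 2870 J.

2870 J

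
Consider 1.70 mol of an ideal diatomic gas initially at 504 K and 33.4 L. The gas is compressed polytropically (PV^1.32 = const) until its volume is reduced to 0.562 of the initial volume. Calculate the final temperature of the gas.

606 K

P₁ = nRT₁/V₁ = 1.70×8.314×504/33.4 = 213 kPa.
Polytropic n=1.32: T₂ = T₁(V₁/V₂)^(n−1) = 504×(1.78)^0.32 = 606 K; P₂ = P₁(V₁/V₂)^n = 456 kPa.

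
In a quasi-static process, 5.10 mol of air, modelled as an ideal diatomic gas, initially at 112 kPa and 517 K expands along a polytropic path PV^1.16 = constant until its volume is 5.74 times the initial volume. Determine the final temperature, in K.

391 K

V₁ = nRT₁/P₁ = 5.10×8.314×517/112 = 196 L.
Polytropic n=1.16: T₂ = T₁(V₁/V₂)^(n−1) = 517×(0.174)^0.16 = 391 K; P₂ = P₁(V₁/V₂)^n = 14.8 kPa.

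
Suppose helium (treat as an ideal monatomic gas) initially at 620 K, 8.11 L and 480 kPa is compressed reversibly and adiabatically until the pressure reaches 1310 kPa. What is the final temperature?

Adiabatic: T₂/T₁ = (P₂/P₁)^((γ−1)/γ) ⇒ T₂ = 620×(2.73)^0.400 = 926 K; V₂ = 4.44 L.

926 K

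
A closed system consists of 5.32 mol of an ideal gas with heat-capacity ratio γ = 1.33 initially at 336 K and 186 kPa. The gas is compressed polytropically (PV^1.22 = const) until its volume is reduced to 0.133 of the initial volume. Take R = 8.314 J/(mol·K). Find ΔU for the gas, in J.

V₁ = nRT₁/P₁ = 5.32×8.314×336/186 = 79.9 L.
Polytropic n=1.22: T₂ = T₁(V₁/V₂)^(n−1) = 336×(7.52)^0.22 = 524 K; P₂ = P₁(V₁/V₂)^n = 2180 kPa.
For an ideal gas ΔU = nCvΔT with Cv = R/(γ−1) = 25.2 J/(mol·K).
ΔU = 5.32×25.2×(524−336) = 25200 J.

25200 J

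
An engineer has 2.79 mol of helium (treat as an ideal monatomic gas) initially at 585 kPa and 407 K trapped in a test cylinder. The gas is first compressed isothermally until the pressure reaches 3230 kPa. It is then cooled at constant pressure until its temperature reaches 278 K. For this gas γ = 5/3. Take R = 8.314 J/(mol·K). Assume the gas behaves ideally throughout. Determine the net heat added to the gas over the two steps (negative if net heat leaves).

V₁ = nRT₁/P₁ = 2.79×8.314×407/585 = 16.1 L.
Step 1 — Isothermal: T stays 407 K; PV = const ⇒ V₂ = 2.92 L, P₂ = 3230 kPa.
ΔU = 0 (ideal gas, T constant).
W = nRT ln(V₂/V₁) = 2.79×8.314×407×ln(0.181) = -16100 J.
Q = ΔU + W = -16100 J.
State after step 1: P = 3230 kPa, V = 2.92 L, T = 407 K.
Step 2 — Isobaric: P stays 3230 kPa; V/T = const ⇒ T₂ = 278 K, V₂ = 2.00 L.
W = PΔV = 3230×(2.00−2.92) kPa·L = -2990 J.
ΔU = nCvΔT = 2.79×12.5×(278−407) = -4490 J.
Q = ΔU + W = nCpΔT = -7480 J.
Net over both steps: W = -19100 J, Q = -23600 J, ΔU = -4490 J.

-23600 J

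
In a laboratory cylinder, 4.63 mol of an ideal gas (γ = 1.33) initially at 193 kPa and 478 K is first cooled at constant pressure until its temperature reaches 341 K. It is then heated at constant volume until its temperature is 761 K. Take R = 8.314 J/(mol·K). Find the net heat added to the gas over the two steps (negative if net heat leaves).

V₁ = nRT₁/P₁ = 4.63×8.314×478/193 = 95.3 L.
Step 1 — Isobaric: P stays 193 kPa; V/T = const ⇒ T₂ = 341 K, V₂ = 68.0 L.
W = PΔV = 193×(68.0−95.3) kPa·L = -5270 J.
ΔU = nCvΔT = 4.63×25.2×(341−478) = -16000 J.
Q = ΔU + W = nCpΔT = -21300 J.
State after step 1: P = 193 kPa, V = 68.0 L, T = 341 K.
Step 2 — Isochoric: V stays 68.0 L; P/T = const ⇒ T₂ = 761 K, P₂ = 431 kPa.
W = 0 (no volume change).
ΔU = nCvΔT = 4.63×25.2×(761−341) = 49000 J.
Q = ΔU = 49000 J.
Net over both steps: W = -5270 J, Q = 27700 J, ΔU = 33000 J.

27700 J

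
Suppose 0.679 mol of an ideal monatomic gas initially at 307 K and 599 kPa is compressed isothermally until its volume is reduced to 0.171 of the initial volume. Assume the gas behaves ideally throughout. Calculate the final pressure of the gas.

3500 kPa

V₁ = nRT₁/P₁ = 0.679×8.314×307/599 = 2.89 L.
Isothermal: T stays 307 K; PV = const ⇒ V₂ = 0.495 L, P₂ = 3500 kPa.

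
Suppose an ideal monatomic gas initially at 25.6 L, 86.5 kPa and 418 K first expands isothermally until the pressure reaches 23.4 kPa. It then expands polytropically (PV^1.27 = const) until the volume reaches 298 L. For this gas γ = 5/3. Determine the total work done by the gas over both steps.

n = P₁V₁/(RT₁) = 86.5×25.6/(8.314×418) = 0.637 mol.
Step 1 — Isothermal: T stays 418 K; PV = const ⇒ V₂ = 94.6 L, P₂ = 23.4 kPa.
ΔU = 0 (ideal gas, T constant).
W = nRT ln(V₂/V₁) = 0.637×8.314×418×ln(3.70) = 2900 J.
Q = ΔU + W = 2900 J.
State after step 1: P = 23.4 kPa, V = 94.6 L, T = 418 K.
Step 2 — Polytropic n=1.27: T₂ = T₁(V₁/V₂)^(n−1) = 418×(0.318)^0.27 = 307 K; P₂ = P₁(V₁/V₂)^n = 5.45 kPa.
W = (P₁V₁−P₂V₂)/(n−1) = (23.4×94.6−5.45×298)/0.27 = 2180 J.
ΔU = nCvΔT = 0.637×12.5×(307−418) = -885 J.
Q = ΔU + W = 1300 J.
Net over both steps: W = 5080 J, Q = 4190 J, ΔU = -885 J.

5080 J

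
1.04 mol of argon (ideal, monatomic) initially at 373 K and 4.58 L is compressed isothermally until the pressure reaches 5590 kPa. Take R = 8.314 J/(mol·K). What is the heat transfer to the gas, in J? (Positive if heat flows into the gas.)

P₁ = nRT₁/V₁ = 1.04×8.314×373/4.58 = 704 kPa.
Isothermal: T stays 373 K; PV = const ⇒ V₂ = 0.577 L, P₂ = 5590 kPa.
ΔU = 0 (ideal gas, T constant).
W = nRT ln(V₂/V₁) = 1.04×8.314×373×ln(0.126) = -6680 J.
Q = ΔU + W = -6680 J.

-6680 J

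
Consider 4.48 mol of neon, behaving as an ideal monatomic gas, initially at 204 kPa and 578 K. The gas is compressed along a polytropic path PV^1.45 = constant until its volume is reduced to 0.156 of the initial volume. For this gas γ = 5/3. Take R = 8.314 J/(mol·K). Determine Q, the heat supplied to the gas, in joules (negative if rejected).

-20300 J

V₁ = nRT₁/P₁ = 4.48×8.314×578/204 = 106 L.
Polytropic n=1.45: T₂ = T₁(V₁/V₂)^(n−1) = 578×(6.41)^0.45 = 1330 K; P₂ = P₁(V₁/V₂)^n = 3020 kPa.
W = (P₁V₁−P₂V₂)/(n−1) = (204×106−3020×16.5)/0.45 = -62500 J.
ΔU = nCvΔT = 4.48×12.5×(1330−578) = 42200 J.
Q = ΔU + W = -20300 J.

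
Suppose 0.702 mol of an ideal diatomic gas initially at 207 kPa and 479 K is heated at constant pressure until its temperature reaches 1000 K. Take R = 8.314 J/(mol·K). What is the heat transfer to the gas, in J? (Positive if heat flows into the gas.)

V₁ = nRT₁/P₁ = 0.702×8.314×479/207 = 13.5 L.
Isobaric: P stays 207 kPa; V/T = const ⇒ T₂ = 1000 K, V₂ = 28.2 L.
W = PΔV = 207×(28.2−13.5) kPa·L = 3040 J.
ΔU = nCvΔT = 0.702×20.8×(1000−479) = 7600 J.
Q = ΔU + W = nCpΔT = 10600 J.

10600 J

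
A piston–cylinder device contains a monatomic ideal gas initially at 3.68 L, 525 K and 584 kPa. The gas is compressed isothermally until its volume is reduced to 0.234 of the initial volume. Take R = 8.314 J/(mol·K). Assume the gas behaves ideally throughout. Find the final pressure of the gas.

Isothermal: T stays 525 K; PV = const ⇒ V₂ = 0.861 L, P₂ = 2500 kPa.

2500 kPa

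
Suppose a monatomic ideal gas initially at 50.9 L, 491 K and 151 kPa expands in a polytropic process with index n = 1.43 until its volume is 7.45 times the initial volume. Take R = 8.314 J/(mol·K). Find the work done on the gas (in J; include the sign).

-10300 J

n = P₁V₁/(RT₁) = 151×50.9/(8.314×491) = 1.88 mol.
Polytropic n=1.43: T₂ = T₁(V₁/V₂)^(n−1) = 491×(0.134)^0.43 = 207 K; P₂ = P₁(V₁/V₂)^n = 8.55 kPa.
W = (P₁V₁−P₂V₂)/(n−1) = (151×50.9−8.55×379)/0.43 = 10300 J.
Work done on the gas = −W_by = -10300 J.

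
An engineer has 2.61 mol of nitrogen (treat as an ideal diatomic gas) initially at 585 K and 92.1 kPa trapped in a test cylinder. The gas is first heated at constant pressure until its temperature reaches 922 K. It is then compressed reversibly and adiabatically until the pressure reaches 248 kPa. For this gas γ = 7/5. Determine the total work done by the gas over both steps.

V₁ = nRT₁/P₁ = 2.61×8.314×585/92.1 = 138 L.
Step 1 — Isobaric: P stays 92.1 kPa; V/T = const ⇒ T₂ = 922 K, V₂ = 217 L.
W = PΔV = 92.1×(217−138) kPa·L = 7310 J.
ΔU = nCvΔT = 2.61×20.8×(922−585) = 18300 J.
Q = ΔU + W = nCpΔT = 25600 J.
State after step 1: P = 92.1 kPa, V = 217 L, T = 922 K.
Step 2 — Adiabatic: T₂/T₁ = (P₂/P₁)^((γ−1)/γ) ⇒ T₂ = 922×(2.69)^0.286 = 1220 K; V₂ = 107 L.
ΔU = nCvΔT = 2.61×20.8×(1220−922) = 16400 J.
Q = 0 for an adiabatic process, so W = −ΔU = -16400 J.
Net over both steps: W = -9050 J, Q = 25600 J, ΔU = 34600 J.

-9050 J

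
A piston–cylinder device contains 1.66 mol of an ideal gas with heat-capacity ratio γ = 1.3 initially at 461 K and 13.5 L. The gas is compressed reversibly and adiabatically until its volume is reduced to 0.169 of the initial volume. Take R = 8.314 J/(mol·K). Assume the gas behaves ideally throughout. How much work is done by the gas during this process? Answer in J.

P₁ = nRT₁/V₁ = 1.66×8.314×461/13.5 = 471 kPa.
Adiabatic: TV^(γ−1) = const ⇒ T₂ = 461×(5.92)^0.300 = 786 K; PV^γ = const ⇒ P₂ = 4750 kPa.
ΔU = nCvΔT = 1.66×27.7×(786−461) = 14900 J.
Q = 0 for an adiabatic process, so W = −ΔU = -14900 J.

-14900 J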